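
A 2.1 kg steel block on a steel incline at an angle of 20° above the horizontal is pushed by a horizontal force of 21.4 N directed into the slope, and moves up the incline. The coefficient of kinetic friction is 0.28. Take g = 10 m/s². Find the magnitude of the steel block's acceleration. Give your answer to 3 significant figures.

2.55 m/s²

The horizontal push has components F cos 20° = 21.4 × 0.9397 = 20.110 N up the incline and F sin 20° = 21.4 × 0.3420 = 7.319 N pressing into the surface.
The normal force is therefore N = mg cos 20° + F sin 20° = 19.734 + 7.319 = 27.053 N, and kinetic friction down the slope is μN = 0.28 × 27.053 = 7.575 N.
Along the incline: F cos 20° − mg sin 20° − μN = ma, so 20.110 − 7.182 − 7.575 = 2.1 a, giving a = 2.5490 m/s².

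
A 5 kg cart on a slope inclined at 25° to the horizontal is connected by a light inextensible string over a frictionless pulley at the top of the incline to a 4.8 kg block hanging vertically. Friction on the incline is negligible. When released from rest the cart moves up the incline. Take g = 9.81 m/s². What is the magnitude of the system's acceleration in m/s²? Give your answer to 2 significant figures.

For the cart on the incline: the weight component along the slope is m₁g sin 25° = 5 × 9.81 × 0.4226 = 20.729 N and the normal force is N = m₁g cos 25° = 44.454 N.
Newton's second law for the cart (up-slope positive): T − 20.729 = 5 a. For the hanging block (downward positive): 4.8 × 9.81 − T = 4.8 a.
Adding the two equations eliminates T: 26.359 = 9.8 a, so a = 2.6897 m/s².

2.7 m/s²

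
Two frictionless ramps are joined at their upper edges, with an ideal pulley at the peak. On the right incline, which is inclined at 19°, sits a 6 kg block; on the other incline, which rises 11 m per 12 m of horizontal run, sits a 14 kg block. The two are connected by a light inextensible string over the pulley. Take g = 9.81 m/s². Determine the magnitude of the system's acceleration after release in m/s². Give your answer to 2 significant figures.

Resolve each weight along its own incline: the 6 kg mass has component 6 × 9.81 × sin 19° = 19.163 N down its slope, and the 14 kg mass has 14 × 9.81 × sin 42.51° = 92.804 N down its slope.
The 14 kg side's 92.804 N exceeds the other side's 19.163 N, so that mass slides down and the 6 kg mass slides up. Taking that direction as positive, Newton's second law for the whole system gives 92.804 − 19.163 = (6 + 14) a, so a = 73.641 / 20 = 3.6821 m/s².

3.7 m/s²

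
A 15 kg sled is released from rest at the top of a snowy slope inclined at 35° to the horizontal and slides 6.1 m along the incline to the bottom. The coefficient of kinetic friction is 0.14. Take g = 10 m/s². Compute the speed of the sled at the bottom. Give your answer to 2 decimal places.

7.48 m/s

The weight component along the incline is mg sin 35° = 86.036 N and the normal force is N = mg cos 35° = 122.873 N.
Friction up the slope is f = μN = 0.14 × 122.873 = 17.202 N, so the net downslope force is 86.036 − 17.202 = 68.834 N and a = 68.834 / 15 = 4.5889 m/s².
Starting from rest over a distance of 6.1 m, v² = 2aL = 2 × 4.5889 × 6.1 = 55.9846, so v = 7.4823 m/s.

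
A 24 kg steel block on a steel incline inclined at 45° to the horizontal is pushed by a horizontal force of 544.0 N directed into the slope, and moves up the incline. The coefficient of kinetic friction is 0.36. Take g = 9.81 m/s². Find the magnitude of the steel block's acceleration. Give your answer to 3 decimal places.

0.824 m/s²

The horizontal push has components F cos 45° = 544.0 × 0.7071 = 384.662 N up the incline and F sin 45° = 544.0 × 0.7071 = 384.662 N pressing into the surface.
The normal force is therefore N = mg cos 45° + F sin 45° = 166.480 + 384.662 = 551.142 N, and kinetic friction down the slope is μN = 0.36 × 551.142 = 198.411 N.
Along the incline: F cos 45° − mg sin 45° − μN = ma, so 384.662 − 166.480 − 198.411 = 24 a, giving a = 0.8238 m/s².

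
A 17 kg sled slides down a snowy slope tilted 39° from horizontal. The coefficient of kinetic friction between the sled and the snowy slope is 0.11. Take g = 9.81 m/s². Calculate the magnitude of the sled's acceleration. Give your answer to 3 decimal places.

5.335 m/s²

Resolving the weight along the incline: the component pulling the sled down the slope is mg sin 39° = 17 × 9.81 × 0.6293 = 104.948 N, and the normal force is N = mg cos 39° = 17 × 9.81 × 0.7771 = 129.597 N.
Kinetic friction acts up the slope with magnitude f = μN = 0.11 × 129.597 = 14.256 N.
Net force along the incline is 104.948 − 14.256 = 90.692 N, so a = 90.692 / 17 = 5.3348 m/s².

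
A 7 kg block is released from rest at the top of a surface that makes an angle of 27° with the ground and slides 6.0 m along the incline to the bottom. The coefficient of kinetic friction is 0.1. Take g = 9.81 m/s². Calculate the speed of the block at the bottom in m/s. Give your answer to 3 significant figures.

The weight component along the incline is mg sin 27° = 31.176 N and the normal force is N = mg cos 27° = 61.185 N.
Friction up the slope is f = μN = 0.1 × 61.185 = 6.119 N, so the net downslope force is 31.176 − 6.119 = 25.057 N and a = 25.057 / 7 = 3.5796 m/s².
Starting from rest over a distance of 6.0 m, v² = 2aL = 2 × 3.5796 × 6.0 = 42.9552, so v = 6.5540 m/s.

6.55 m/s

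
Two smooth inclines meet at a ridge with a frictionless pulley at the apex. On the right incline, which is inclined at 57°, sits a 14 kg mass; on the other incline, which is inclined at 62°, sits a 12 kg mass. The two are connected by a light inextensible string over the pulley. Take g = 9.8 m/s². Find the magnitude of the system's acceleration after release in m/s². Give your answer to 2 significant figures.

Resolve each weight along its own incline: the 14 kg mass has component 14 × 9.8 × sin 57° = 115.066 N down its slope, and the 12 kg mass has 12 × 9.8 × sin 62° = 103.835 N down its slope.
The 14 kg side's 115.066 N exceeds the other side's 103.835 N, so that mass slides down and the 12 kg mass slides up. Taking that direction as positive, Newton's second law for the whole system gives 115.066 − 103.835 = (14 + 12) a, so a = 11.231 / 26 = 0.4320 m/s².

0.43 m/s²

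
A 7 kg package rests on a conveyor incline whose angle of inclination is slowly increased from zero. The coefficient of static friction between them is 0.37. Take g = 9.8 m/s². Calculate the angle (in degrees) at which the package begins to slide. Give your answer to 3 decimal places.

At the threshold of sliding, static friction is at its maximum μ_s N and exactly balances the weight component along the incline: mg sin θ = μ_s mg cos θ.
Hence tan θ = μ_s = 0.37, so θ = arctan(0.37) = 20.3045°.

20.304°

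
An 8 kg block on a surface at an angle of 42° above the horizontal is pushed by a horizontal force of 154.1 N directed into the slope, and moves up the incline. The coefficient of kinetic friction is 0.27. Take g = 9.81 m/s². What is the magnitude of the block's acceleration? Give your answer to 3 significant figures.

2.30 m/s²

The horizontal push has components F cos 42° = 154.1 × 0.7431 = 114.512 N up the incline and F sin 42° = 154.1 × 0.6691 = 103.108 N pressing into the surface.
The normal force is therefore N = mg cos 42° + F sin 42° = 58.318 + 103.108 = 161.426 N, and kinetic friction down the slope is μN = 0.27 × 161.426 = 43.585 N.
Along the incline: F cos 42° − mg sin 42° − μN = ma, so 114.512 − 52.511 − 43.585 = 8 a, giving a = 2.3020 m/s².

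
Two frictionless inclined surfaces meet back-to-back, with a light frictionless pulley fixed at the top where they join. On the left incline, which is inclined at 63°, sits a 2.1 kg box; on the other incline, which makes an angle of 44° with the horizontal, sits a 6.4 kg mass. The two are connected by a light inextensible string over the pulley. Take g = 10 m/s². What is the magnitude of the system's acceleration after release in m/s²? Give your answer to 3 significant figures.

3.03 m/s²

Resolve each weight along its own incline: the 2.1 kg mass has component 2.1 × 10 × sin 63° = 18.711 N down its slope, and the 6.4 kg mass has 6.4 × 10 × sin 44° = 44.458 N down its slope.
The 6.4 kg side's 44.458 N exceeds the other side's 18.711 N, so that mass slides down and the 2.1 kg mass slides up. Taking that direction as positive, Newton's second law for the whole system gives 44.458 − 18.711 = (2.1 + 6.4) a, so a = 25.747 / 8.5 = 3.0291 m/s².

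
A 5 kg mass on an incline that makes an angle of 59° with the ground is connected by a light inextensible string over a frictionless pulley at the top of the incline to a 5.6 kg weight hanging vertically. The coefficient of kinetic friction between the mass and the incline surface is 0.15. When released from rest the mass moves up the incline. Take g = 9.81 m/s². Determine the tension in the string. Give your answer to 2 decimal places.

50.13 N

For the mass on the incline: the weight component along the slope is m₁g sin 59° = 5 × 9.81 × 0.8572 = 42.046 N and the normal force is N = m₁g cos 59° = 25.263 N.
Kinetic friction opposes the mass's motion up the incline: f = μN = 0.15 × 25.263 = 3.789 N acting down the slope.
Newton's second law for the mass (up-slope positive): T − 42.046 − 3.789 = 5 a. For the hanging weight (downward positive): 5.6 × 9.81 − T = 5.6 a.
Adding the two equations eliminates T: 9.101 = 10.6 a, so a = 0.8586 m/s².
Then from the hanging weight's equation, T = 5.6 × (9.81 − 0.8586) = 50.128 N.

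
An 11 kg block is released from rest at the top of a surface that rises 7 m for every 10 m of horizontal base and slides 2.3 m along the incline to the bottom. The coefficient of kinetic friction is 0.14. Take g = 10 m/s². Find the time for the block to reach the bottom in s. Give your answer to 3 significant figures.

The weight component along the incline is mg sin 34.99° = 63.081 N and the normal force is N = mg cos 34.99° = 90.116 N.
Friction up the slope is f = μN = 0.14 × 90.116 = 12.616 N, so the net downslope force is 63.081 − 12.616 = 50.465 N and a = 50.465 / 11 = 4.5877 m/s².
Starting from rest, L = ½at², so t = √(2L/a) = √(2 × 2.3 / 4.5877) = 1.0013 s.

1.00 s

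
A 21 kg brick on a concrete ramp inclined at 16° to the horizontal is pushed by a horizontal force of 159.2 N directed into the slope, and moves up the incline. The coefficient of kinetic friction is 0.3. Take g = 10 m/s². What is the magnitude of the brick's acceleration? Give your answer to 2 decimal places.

The horizontal push has components F cos 16° = 159.2 × 0.9613 = 153.039 N up the incline and F sin 16° = 159.2 × 0.2756 = 43.876 N pressing into the surface.
The normal force is therefore N = mg cos 16° + F sin 16° = 201.873 + 43.876 = 245.749 N, and kinetic friction down the slope is μN = 0.3 × 245.749 = 73.725 N.
Along the incline: F cos 16° − mg sin 16° − μN = ma, so 153.039 − 57.876 − 73.725 = 21 a, giving a = 1.0209 m/s².

1.02 m/s²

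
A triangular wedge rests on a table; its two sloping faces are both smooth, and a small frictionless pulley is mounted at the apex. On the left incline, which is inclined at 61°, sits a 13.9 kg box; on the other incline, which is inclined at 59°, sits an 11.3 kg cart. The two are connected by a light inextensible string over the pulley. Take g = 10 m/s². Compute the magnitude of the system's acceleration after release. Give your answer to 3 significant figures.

0.981 m/s²

Resolve each weight along its own incline: the 13.9 kg mass has component 13.9 × 10 × sin 61° = 121.572 N down its slope, and the 11.3 kg mass has 11.3 × 10 × sin 59° = 96.860 N down its slope.
The 13.9 kg side's 121.572 N exceeds the other side's 96.860 N, so that mass slides down and the 11.3 kg mass slides up. Taking that direction as positive, Newton's second law for the whole system gives 121.572 − 96.860 = (13.9 + 11.3) a, so a = 24.712 / 25.2 = 0.9806 m/s².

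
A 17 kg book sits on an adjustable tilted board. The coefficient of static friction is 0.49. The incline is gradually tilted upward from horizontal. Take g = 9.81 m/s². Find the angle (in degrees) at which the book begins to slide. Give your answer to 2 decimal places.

26.10°

At the threshold of sliding, static friction is at its maximum μ_s N and exactly balances the weight component along the incline: mg sin θ = μ_s mg cos θ.
Hence tan θ = μ_s = 0.49, so θ = arctan(0.49) = 26.1049°.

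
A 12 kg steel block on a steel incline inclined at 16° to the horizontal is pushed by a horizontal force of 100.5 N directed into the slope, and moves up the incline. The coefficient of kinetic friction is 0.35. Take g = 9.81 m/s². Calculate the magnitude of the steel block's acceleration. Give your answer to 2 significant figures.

The horizontal push has components F cos 16° = 100.5 × 0.9613 = 96.611 N up the incline and F sin 16° = 100.5 × 0.2756 = 27.698 N pressing into the surface.
The normal force is therefore N = mg cos 16° + F sin 16° = 113.164 + 27.698 = 140.862 N, and kinetic friction down the slope is μN = 0.35 × 140.862 = 49.302 N.
Along the incline: F cos 16° − mg sin 16° − μN = ma, so 96.611 − 32.444 − 49.302 = 12 a, giving a = 1.2388 m/s².

1.2 m/s²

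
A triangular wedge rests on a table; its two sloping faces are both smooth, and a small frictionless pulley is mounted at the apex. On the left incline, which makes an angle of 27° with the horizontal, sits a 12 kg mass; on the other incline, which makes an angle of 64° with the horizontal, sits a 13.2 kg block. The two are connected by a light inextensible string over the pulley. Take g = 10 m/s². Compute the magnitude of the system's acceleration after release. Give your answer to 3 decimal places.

Resolve each weight along its own incline: the 12 kg mass has component 12 × 10 × sin 27° = 54.479 N down its slope, and the 13.2 kg mass has 13.2 × 10 × sin 64° = 118.641 N down its slope.
The 13.2 kg side's 118.641 N exceeds the other side's 54.479 N, so that mass slides down and the 12 kg mass slides up. Taking that direction as positive, Newton's second law for the whole system gives 118.641 − 54.479 = (12 + 13.2) a, so a = 64.162 / 25.2 = 2.5461 m/s².

2.546 m/s²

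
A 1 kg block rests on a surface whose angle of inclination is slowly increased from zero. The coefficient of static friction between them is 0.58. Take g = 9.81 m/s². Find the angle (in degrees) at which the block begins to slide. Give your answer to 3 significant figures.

30.1°

At the threshold of sliding, static friction is at its maximum μ_s N and exactly balances the weight component along the incline: mg sin θ = μ_s mg cos θ.
Hence tan θ = μ_s = 0.58, so θ = arctan(0.58) = 30.1137°.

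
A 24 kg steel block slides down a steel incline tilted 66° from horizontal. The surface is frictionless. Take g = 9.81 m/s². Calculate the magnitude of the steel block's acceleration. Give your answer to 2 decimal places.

8.96 m/s²

Resolving the weight along the incline: the component pulling the steel block down the slope is mg sin 66° = 24 × 9.81 × 0.9135 = 215.074 N, and the normal force is N = mg cos 66° = 24 × 9.81 × 0.4067 = 95.753 N.
With no friction the net force along the incline is 215.074 N, so a = g sin 66° = 215.074 / 24 = 8.9614 m/s².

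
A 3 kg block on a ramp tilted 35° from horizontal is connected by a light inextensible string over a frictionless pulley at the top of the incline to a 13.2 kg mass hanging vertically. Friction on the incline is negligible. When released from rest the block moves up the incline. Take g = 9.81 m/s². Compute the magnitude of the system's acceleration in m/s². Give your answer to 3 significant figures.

6.95 m/s²

For the block on the incline: the weight component along the slope is m₁g sin 35° = 3 × 9.81 × 0.5736 = 16.881 N and the normal force is N = m₁g cos 35° = 24.108 N.
Newton's second law for the block (up-slope positive): T − 16.881 = 3 a. For the hanging mass (downward positive): 13.2 × 9.81 − T = 13.2 a.
Adding the two equations eliminates T: 112.611 = 16.2 a, so a = 6.9513 m/s².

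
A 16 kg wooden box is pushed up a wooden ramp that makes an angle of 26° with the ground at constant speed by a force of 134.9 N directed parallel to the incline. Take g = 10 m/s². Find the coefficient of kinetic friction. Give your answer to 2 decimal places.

0.45

At constant speed ΣF = 0 along the incline. The applied 134.9 N acts up the slope; the weight component mg sin 26° = 70.139 N and kinetic friction μN both act down the slope.
So 134.9 = 70.139 + μ × 143.807, giving μ = (134.9 − 70.139) / 143.807 = 0.4503.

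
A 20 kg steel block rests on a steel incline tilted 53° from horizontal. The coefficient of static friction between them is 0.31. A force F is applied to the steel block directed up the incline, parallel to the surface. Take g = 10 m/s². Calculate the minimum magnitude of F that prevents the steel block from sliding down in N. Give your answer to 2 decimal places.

122.41 N

The normal force is N = mg cos 53° = 120.363 N. With F at its minimum the steel block is on the verge of sliding down, so static friction is at its maximum μ_s N = 0.31 × 120.363 = 37.313 N and acts up the slope.
Equilibrium along the incline: F + μ_s N = mg sin 53°, so F = 159.727 − 37.313 = 122.414 N.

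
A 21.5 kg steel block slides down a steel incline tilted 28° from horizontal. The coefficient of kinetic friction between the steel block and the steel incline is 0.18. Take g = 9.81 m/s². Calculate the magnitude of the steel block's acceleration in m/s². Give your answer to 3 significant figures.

3.05 m/s²

Resolving the weight along the incline: the component pulling the steel block down the slope is mg sin 28° = 21.5 × 9.81 × 0.4695 = 99.025 N, and the normal force is N = mg cos 28° = 21.5 × 9.81 × 0.8829 = 186.217 N.
Kinetic friction acts up the slope with magnitude f = μN = 0.18 × 186.217 = 33.519 N.
Net force along the incline is 99.025 − 33.519 = 65.506 N, so a = 65.506 / 21.5 = 3.0468 m/s².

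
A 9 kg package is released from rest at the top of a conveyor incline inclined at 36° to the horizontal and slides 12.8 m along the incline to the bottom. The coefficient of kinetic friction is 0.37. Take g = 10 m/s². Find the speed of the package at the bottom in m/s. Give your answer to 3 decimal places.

The weight component along the incline is mg sin 36° = 52.901 N and the normal force is N = mg cos 36° = 72.812 N.
Friction up the slope is f = μN = 0.37 × 72.812 = 26.940 N, so the net downslope force is 52.901 − 26.940 = 25.961 N and a = 25.961 / 9 = 2.8846 m/s².
Starting from rest over a distance of 12.8 m, v² = 2aL = 2 × 2.8846 × 12.8 = 73.8458, so v = 8.5934 m/s.

8.593 m/s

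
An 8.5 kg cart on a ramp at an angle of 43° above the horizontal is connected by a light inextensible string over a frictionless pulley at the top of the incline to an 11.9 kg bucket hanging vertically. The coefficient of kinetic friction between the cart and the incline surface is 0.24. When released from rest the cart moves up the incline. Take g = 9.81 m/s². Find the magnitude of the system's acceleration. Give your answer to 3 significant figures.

2.22 m/s²

For the cart on the incline: the weight component along the slope is m₁g sin 43° = 8.5 × 9.81 × 0.6820 = 56.869 N and the normal force is N = m₁g cos 43° = 60.984 N.
Kinetic friction opposes the cart's motion up the incline: f = μN = 0.24 × 60.984 = 14.636 N acting down the slope.
Newton's second law for the cart (up-slope positive): T − 56.869 − 14.636 = 8.5 a. For the hanging bucket (downward positive): 11.9 × 9.81 − T = 11.9 a.
Adding the two equations eliminates T: 45.234 = 20.4 a, so a = 2.2174 m/s².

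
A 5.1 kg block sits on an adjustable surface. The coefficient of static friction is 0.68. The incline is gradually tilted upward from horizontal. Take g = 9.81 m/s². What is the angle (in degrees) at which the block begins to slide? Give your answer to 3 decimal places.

34.216°

At the threshold of sliding, static friction is at its maximum μ_s N and exactly balances the weight component along the incline: mg sin θ = μ_s mg cos θ.
Hence tan θ = μ_s = 0.68, so θ = arctan(0.68) = 34.2157°.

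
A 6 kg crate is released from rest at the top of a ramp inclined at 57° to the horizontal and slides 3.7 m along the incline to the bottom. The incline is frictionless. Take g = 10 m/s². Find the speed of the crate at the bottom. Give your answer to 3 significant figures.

The weight component along the incline is mg sin 57° = 50.320 N and the normal force is N = mg cos 57° = 32.678 N.
With no friction, a = g sin 57° = 8.3867 m/s².
Starting from rest over a distance of 3.7 m, v² = 2aL = 2 × 8.3867 × 3.7 = 62.0616, so v = 7.8779 m/s.

7.88 m/s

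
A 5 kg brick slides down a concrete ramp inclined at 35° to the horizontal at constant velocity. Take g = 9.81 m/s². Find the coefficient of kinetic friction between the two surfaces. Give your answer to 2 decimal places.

0.70

At constant velocity the net force along the incline is zero: mg sin 35° = μ mg cos 35°.
So μ = tan 35° = 0.5736 / 0.8192 = 0.7002.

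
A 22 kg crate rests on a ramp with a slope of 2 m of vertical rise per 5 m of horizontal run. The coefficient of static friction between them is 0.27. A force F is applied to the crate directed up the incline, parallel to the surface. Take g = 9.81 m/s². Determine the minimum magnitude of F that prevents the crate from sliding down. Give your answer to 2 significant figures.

26 N

The normal force is N = mg cos 21.80° = 200.384 N. With F at its minimum the crate is on the verge of sliding down, so static friction is at its maximum μ_s N = 0.27 × 200.384 = 54.104 N and acts up the slope.
Equilibrium along the incline: F + μ_s N = mg sin 21.80°, so F = 80.154 − 54.104 = 26.050 N.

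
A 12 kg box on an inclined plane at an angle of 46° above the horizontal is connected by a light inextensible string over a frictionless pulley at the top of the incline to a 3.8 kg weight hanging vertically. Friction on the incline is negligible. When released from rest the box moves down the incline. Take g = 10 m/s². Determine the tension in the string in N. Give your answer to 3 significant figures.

49.6 N

For the box on the incline: the weight component along the slope is m₁g sin 46° = 12 × 10 × 0.7193 = 86.316 N and the normal force is N = m₁g cos 46° = 83.359 N.
Newton's second law for the box (down-slope positive): 86.316 − T = 12 a. For the hanging weight (upward positive): T − 3.8 × 10 = 3.8 a.
Adding the two equations eliminates T: 48.316 = 15.8 a, so a = 3.0580 m/s².
Then from the hanging weight's equation, T = 3.8 × (10 + 3.0580) = 49.620 N.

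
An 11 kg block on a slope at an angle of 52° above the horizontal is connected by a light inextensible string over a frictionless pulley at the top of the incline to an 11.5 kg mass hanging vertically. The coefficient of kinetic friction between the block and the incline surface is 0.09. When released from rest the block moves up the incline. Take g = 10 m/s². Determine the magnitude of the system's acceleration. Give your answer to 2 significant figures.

For the block on the incline: the weight component along the slope is m₁g sin 52° = 11 × 10 × 0.7880 = 86.680 N and the normal force is N = m₁g cos 52° = 67.723 N.
Kinetic friction opposes the block's motion up the incline: f = μN = 0.09 × 67.723 = 6.095 N acting down the slope.
Newton's second law for the block (up-slope positive): T − 86.680 − 6.095 = 11 a. For the hanging mass (downward positive): 11.5 × 10 − T = 11.5 a.
Adding the two equations eliminates T: 22.225 = 22.5 a, so a = 0.9878 m/s².

0.99 m/s²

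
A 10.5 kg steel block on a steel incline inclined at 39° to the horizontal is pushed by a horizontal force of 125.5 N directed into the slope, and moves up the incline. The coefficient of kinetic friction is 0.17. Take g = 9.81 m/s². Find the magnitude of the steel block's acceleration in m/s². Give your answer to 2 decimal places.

The horizontal push has components F cos 39° = 125.5 × 0.7771 = 97.526 N up the incline and F sin 39° = 125.5 × 0.6293 = 78.977 N pressing into the surface.
The normal force is therefore N = mg cos 39° + F sin 39° = 80.045 + 78.977 = 159.022 N, and kinetic friction down the slope is μN = 0.17 × 159.022 = 27.034 N.
Along the incline: F cos 39° − mg sin 39° − μN = ma, so 97.526 − 64.821 − 27.034 = 10.5 a, giving a = 0.5401 m/s².

0.54 m/s²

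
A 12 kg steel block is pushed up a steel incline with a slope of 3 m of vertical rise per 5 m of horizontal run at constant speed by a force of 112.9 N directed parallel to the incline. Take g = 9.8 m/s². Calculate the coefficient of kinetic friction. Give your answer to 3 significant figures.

At constant speed ΣF = 0 along the incline. The applied 112.9 N acts up the slope; the weight component mg sin 30.96° = 60.505 N and kinetic friction μN both act down the slope.
So 112.9 = 60.505 + μ × 100.841, giving μ = (112.9 − 60.505) / 100.841 = 0.5196.

0.520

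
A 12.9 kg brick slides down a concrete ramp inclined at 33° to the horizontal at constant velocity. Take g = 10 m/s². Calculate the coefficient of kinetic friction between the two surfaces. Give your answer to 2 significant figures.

0.65

At constant velocity the net force along the incline is zero: mg sin 33° = μ mg cos 33°.
So μ = tan 33° = 0.5446 / 0.8387 = 0.6493.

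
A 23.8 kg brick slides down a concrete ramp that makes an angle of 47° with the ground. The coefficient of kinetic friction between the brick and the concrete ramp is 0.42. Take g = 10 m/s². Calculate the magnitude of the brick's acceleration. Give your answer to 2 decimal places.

Resolving the weight along the incline: the component pulling the brick down the slope is mg sin 47° = 23.8 × 10 × 0.7314 = 174.073 N, and the normal force is N = mg cos 47° = 23.8 × 10 × 0.6820 = 162.316 N.
Kinetic friction acts up the slope with magnitude f = μN = 0.42 × 162.316 = 68.173 N.
Net force along the incline is 174.073 − 68.173 = 105.900 N, so a = 105.900 / 23.8 = 4.4496 m/s².

4.45 m/s²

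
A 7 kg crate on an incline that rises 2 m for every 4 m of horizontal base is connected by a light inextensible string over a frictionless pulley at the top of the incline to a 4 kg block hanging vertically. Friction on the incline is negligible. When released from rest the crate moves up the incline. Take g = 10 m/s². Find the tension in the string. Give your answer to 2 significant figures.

For the crate on the incline: the weight component along the slope is m₁g sin 26.57° = 7 × 10 × 0.4472 = 31.304 N and the normal force is N = m₁g cos 26.57° = 62.610 N.
Newton's second law for the crate (up-slope positive): T − 31.304 = 7 a. For the hanging block (downward positive): 4 × 10 − T = 4 a.
Adding the two equations eliminates T: 8.696 = 11 a, so a = 0.7905 m/s².
Then from the hanging block's equation, T = 4 × (10 − 0.7905) = 36.838 N.

37 N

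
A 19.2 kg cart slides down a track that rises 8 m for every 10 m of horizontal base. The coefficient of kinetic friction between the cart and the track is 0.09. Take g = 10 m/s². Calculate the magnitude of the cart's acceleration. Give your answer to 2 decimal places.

Resolving the weight along the incline: the component pulling the cart down the slope is mg sin 38.66° = 19.2 × 10 × 0.6247 = 119.942 N, and the normal force is N = mg cos 38.66° = 19.2 × 10 × 0.7809 = 149.933 N.
Kinetic friction acts up the slope with magnitude f = μN = 0.09 × 149.933 = 13.494 N.
Net force along the incline is 119.942 − 13.494 = 106.448 N, so a = 106.448 / 19.2 = 5.5442 m/s².

5.54 m/s²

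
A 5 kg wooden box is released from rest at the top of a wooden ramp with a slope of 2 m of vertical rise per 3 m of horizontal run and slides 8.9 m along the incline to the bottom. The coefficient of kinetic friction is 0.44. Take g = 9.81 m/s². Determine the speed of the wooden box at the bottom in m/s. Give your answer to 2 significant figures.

The weight component along the incline is mg sin 33.69° = 27.208 N and the normal force is N = mg cos 33.69° = 40.812 N.
Friction up the slope is f = μN = 0.44 × 40.812 = 17.957 N, so the net downslope force is 27.208 − 17.957 = 9.251 N and a = 9.251 / 5 = 1.8502 m/s².
Starting from rest over a distance of 8.9 m, v² = 2aL = 2 × 1.8502 × 8.9 = 32.9336, so v = 5.7388 m/s.

5.7 m/s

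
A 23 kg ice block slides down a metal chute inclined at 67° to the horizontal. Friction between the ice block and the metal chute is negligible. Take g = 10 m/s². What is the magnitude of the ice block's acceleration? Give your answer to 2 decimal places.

Resolving the weight along the incline: the component pulling the ice block down the slope is mg sin 67° = 23 × 10 × 0.9205 = 211.715 N, and the normal force is N = mg cos 67° = 23 × 10 × 0.3907 = 89.861 N.
With no friction the net force along the incline is 211.715 N, so a = g sin 67° = 211.715 / 23 = 9.2050 m/s².

9.21 m/s²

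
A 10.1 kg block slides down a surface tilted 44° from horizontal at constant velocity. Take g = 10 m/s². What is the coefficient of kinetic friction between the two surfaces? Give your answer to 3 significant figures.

At constant velocity the net force along the incline is zero: mg sin 44° = μ mg cos 44°.
So μ = tan 44° = 0.6947 / 0.7193 = 0.9658.

0.966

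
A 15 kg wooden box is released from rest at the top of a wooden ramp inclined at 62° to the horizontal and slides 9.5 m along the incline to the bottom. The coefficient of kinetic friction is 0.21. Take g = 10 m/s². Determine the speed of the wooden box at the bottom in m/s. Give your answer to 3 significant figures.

The weight component along the incline is mg sin 62° = 132.442 N and the normal force is N = mg cos 62° = 70.421 N.
Friction up the slope is f = μN = 0.21 × 70.421 = 14.788 N, so the net downslope force is 132.442 − 14.788 = 117.654 N and a = 117.654 / 15 = 7.8436 m/s².
Starting from rest over a distance of 9.5 m, v² = 2aL = 2 × 7.8436 × 9.5 = 149.0284, so v = 12.2077 m/s.

12.2 m/s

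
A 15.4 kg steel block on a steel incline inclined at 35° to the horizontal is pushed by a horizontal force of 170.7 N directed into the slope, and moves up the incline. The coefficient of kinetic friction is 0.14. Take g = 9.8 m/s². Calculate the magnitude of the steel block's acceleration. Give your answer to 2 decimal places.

The horizontal push has components F cos 35° = 170.7 × 0.8192 = 139.837 N up the incline and F sin 35° = 170.7 × 0.5736 = 97.914 N pressing into the surface.
The normal force is therefore N = mg cos 35° + F sin 35° = 123.634 + 97.914 = 221.548 N, and kinetic friction down the slope is μN = 0.14 × 221.548 = 31.017 N.
Along the incline: F cos 35° − mg sin 35° − μN = ma, so 139.837 − 86.568 − 31.017 = 15.4 a, giving a = 1.4449 m/s².

1.44 m/s²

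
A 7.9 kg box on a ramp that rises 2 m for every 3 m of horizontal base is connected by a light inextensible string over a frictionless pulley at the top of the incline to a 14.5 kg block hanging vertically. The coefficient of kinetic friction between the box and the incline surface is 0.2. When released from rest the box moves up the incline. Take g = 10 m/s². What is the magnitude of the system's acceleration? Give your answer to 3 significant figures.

For the box on the incline: the weight component along the slope is m₁g sin 33.69° = 7.9 × 10 × 0.5547 = 43.821 N and the normal force is N = m₁g cos 33.69° = 65.732 N.
Kinetic friction opposes the box's motion up the incline: f = μN = 0.2 × 65.732 = 13.146 N acting down the slope.
Newton's second law for the box (up-slope positive): T − 43.821 − 13.146 = 7.9 a. For the hanging block (downward positive): 14.5 × 10 − T = 14.5 a.
Adding the two equations eliminates T: 88.033 = 22.4 a, so a = 3.9300 m/s².

3.93 m/s²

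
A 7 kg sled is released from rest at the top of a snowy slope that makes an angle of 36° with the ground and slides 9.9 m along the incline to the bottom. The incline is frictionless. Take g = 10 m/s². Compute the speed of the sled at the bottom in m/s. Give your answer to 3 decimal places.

10.788 m/s

The weight component along the incline is mg sin 36° = 41.145 N and the normal force is N = mg cos 36° = 56.631 N.
With no friction, a = g sin 36° = 5.8779 m/s².
Starting from rest over a distance of 9.9 m, v² = 2aL = 2 × 5.8779 × 9.9 = 116.3824, so v = 10.7881 m/s.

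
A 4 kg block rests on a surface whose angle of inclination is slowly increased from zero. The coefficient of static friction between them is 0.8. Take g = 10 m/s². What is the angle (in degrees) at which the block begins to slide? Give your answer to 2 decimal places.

38.66°

At the threshold of sliding, static friction is at its maximum μ_s N and exactly balances the weight component along the incline: mg sin θ = μ_s mg cos θ.
Hence tan θ = μ_s = 0.8, so θ = arctan(0.8) = 38.6598°.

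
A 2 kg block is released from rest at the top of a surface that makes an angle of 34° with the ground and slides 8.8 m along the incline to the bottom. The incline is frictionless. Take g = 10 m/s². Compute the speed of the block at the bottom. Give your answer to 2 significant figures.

The weight component along the incline is mg sin 34° = 11.184 N and the normal force is N = mg cos 34° = 16.581 N.
With no friction, a = g sin 34° = 5.5919 m/s².
Starting from rest over a distance of 8.8 m, v² = 2aL = 2 × 5.5919 × 8.8 = 98.4174, so v = 9.9206 m/s.

9.9 m/s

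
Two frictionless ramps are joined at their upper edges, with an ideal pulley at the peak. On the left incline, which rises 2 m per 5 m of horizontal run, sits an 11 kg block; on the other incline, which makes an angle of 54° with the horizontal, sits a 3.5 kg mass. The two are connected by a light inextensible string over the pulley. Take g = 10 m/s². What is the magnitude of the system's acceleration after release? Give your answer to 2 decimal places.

0.86 m/s²

Resolve each weight along its own incline: the 11 kg mass has component 11 × 10 × sin 21.80° = 40.853 N down its slope, and the 3.5 kg mass has 3.5 × 10 × sin 54° = 28.316 N down its slope.
The 11 kg side's 40.853 N exceeds the other side's 28.316 N, so that mass slides down and the 3.5 kg mass slides up. Taking that direction as positive, Newton's second law for the whole system gives 40.853 − 28.316 = (11 + 3.5) a, so a = 12.537 / 14.5 = 0.8646 m/s².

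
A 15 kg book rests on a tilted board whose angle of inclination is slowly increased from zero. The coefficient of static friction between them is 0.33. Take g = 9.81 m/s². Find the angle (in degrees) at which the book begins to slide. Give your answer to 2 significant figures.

18°

At the threshold of sliding, static friction is at its maximum μ_s N and exactly balances the weight component along the incline: mg sin θ = μ_s mg cos θ.
Hence tan θ = μ_s = 0.33, so θ = arctan(0.33) = 18.2629°.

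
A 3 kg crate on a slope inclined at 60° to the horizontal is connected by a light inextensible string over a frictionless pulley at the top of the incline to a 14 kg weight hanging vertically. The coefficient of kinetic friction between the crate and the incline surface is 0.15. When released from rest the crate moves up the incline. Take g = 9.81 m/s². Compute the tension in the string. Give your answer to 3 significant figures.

For the crate on the incline: the weight component along the slope is m₁g sin 60° = 3 × 9.81 × 0.8660 = 25.486 N and the normal force is N = m₁g cos 60° = 14.715 N.
Kinetic friction opposes the crate's motion up the incline: f = μN = 0.15 × 14.715 = 2.207 N acting down the slope.
Newton's second law for the crate (up-slope positive): T − 25.486 − 2.207 = 3 a. For the hanging weight (downward positive): 14 × 9.81 − T = 14 a.
Adding the two equations eliminates T: 109.647 = 17 a, so a = 6.4498 m/s².
Then from the hanging weight's equation, T = 14 × (9.81 − 6.4498) = 47.043 N.

47.0 N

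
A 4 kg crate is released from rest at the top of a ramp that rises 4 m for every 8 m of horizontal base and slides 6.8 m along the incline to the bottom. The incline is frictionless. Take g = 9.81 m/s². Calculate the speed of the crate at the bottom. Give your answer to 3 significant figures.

The weight component along the incline is mg sin 26.57° = 17.549 N and the normal force is N = mg cos 26.57° = 35.097 N.
With no friction, a = g sin 26.57° = 4.3872 m/s².
Starting from rest over a distance of 6.8 m, v² = 2aL = 2 × 4.3872 × 6.8 = 59.6659, so v = 7.7244 m/s.

7.72 m/s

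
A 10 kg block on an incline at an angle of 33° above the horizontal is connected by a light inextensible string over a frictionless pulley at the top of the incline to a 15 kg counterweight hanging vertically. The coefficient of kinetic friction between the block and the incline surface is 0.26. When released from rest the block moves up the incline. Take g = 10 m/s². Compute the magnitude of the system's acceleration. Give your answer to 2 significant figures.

For the block on the incline: the weight component along the slope is m₁g sin 33° = 10 × 10 × 0.5446 = 54.460 N and the normal force is N = m₁g cos 33° = 83.867 N.
Kinetic friction opposes the block's motion up the incline: f = μN = 0.26 × 83.867 = 21.805 N acting down the slope.
Newton's second law for the block (up-slope positive): T − 54.460 − 21.805 = 10 a. For the hanging counterweight (downward positive): 15 × 10 − T = 15 a.
Adding the two equations eliminates T: 73.735 = 25 a, so a = 2.9494 m/s².

2.9 m/s²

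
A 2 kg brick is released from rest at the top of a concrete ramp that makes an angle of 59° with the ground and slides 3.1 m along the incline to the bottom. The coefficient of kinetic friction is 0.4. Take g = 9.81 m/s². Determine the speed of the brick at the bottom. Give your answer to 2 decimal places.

6.29 m/s

The weight component along the incline is mg sin 59° = 16.818 N and the normal force is N = mg cos 59° = 10.105 N.
Friction up the slope is f = μN = 0.4 × 10.105 = 4.042 N, so the net downslope force is 16.818 − 4.042 = 12.776 N and a = 12.776 / 2 = 6.3880 m/s².
Starting from rest over a distance of 3.1 m, v² = 2aL = 2 × 6.3880 × 3.1 = 39.6056, so v = 6.2933 m/s.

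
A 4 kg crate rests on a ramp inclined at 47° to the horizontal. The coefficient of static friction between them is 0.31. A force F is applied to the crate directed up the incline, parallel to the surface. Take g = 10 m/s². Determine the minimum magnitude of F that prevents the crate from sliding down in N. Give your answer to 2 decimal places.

20.80 N

The normal force is N = mg cos 47° = 27.280 N. With F at its minimum the crate is on the verge of sliding down, so static friction is at its maximum μ_s N = 0.31 × 27.280 = 8.457 N and acts up the slope.
Equilibrium along the incline: F + μ_s N = mg sin 47°, so F = 29.254 − 8.457 = 20.797 N.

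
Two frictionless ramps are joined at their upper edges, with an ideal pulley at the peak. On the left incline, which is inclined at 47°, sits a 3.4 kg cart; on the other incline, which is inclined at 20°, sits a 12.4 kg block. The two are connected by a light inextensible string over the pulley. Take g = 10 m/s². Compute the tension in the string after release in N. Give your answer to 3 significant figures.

28.6 N

Resolve each weight along its own incline: the 3.4 kg mass has component 3.4 × 10 × sin 47° = 24.866 N down its slope, and the 12.4 kg mass has 12.4 × 10 × sin 20° = 42.410 N down its slope.
The 12.4 kg side's 42.410 N exceeds the other side's 24.866 N, so that mass slides down and the 3.4 kg mass slides up. Taking that direction as positive, Newton's second law for the whole system gives 42.410 − 24.866 = (3.4 + 12.4) a, so a = 17.544 / 15.8 = 1.1104 m/s².
For the 3.4 kg mass (up-slope positive): T − 24.866 = 3.4 × 1.1104, so T = 28.641 N.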